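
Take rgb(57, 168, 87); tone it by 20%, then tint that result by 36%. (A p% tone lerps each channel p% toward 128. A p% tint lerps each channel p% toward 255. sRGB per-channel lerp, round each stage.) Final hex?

#89C299

A 20% tone moves each channel 20% toward 128:
  R: 57 + 0.2×(128−57) = 57 + 14.2 = 71.2 → 71
  G: 168 + 0.2×(128−168) = 168 − 8 = 160 → 160
  B: 87 + 8.2 = 95.2 → 95
After the tone: rgb(71, 160, 95) = #47A05F.
A 36% tint moves each channel 36% toward 255:
  R: 71 + 0.36×(255−71) = 71 + 66.24 = 137.24 → 137
  G: 160 + 0.36×(255−160) = 160 + 34.2 = 194.2 → 194
  B: 95 + 57.6 = 152.6 → 153
rgb(137, 194, 153) = #89C299.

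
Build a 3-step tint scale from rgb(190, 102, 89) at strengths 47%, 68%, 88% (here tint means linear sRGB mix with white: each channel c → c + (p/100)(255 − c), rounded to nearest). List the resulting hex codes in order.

47%: (190 + 30.55 = 220.55→221, 102 + 71.91 = 173.91→174, 89 + 78.02 = 167.02→167) → #DDAEA7
68%: (190 + 44.2 = 234.2→234, 102 + 104.04 = 206.04→206, 89 + 112.88 = 201.88→202) → #EACECA
88%: (190 + 57.2 = 247.2→247, 102 + 134.64 = 236.64→237, 89 + 146.08 = 235.08→235) → #F7EDEB

#DDAEA7, #EACECA, #F7EDEB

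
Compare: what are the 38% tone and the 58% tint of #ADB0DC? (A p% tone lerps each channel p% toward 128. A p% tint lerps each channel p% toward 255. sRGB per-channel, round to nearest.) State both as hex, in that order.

#9C9EB9, #DDDEF0

#ADB0DC is rgb(173, 176, 220).
38% tone:
  R: 173 + 0.38×(128−173) = 173 − 17.1 = 155.9 → 156
  G: 176 − 18.24 = 157.76 → 158
  B: 220 + 0.38×(128−220) = 220 − 34.96 = 185.04 → 185
  → #9C9EB9
58% tint:
  R: 173 + 0.58×(255−173) = 173 + 47.56 = 220.56 → 221
  G: 176 + 0.58×(255−176) = 176 + 45.82 = 221.82 → 222
  B: 220 + 0.58×(255−220) = 220 + 20.3 = 240.3 → 240
  → #DDDEF0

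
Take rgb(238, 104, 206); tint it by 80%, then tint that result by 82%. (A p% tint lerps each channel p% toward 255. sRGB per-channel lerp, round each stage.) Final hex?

Lerp each channel 80% toward 255:
  R: 238 + 13.6 = 251.6 → 252
  G: 104 + 120.8 = 224.8 → 225
  B: 206 + 39.2 = 245.2 → 245
After the tint: rgb(252, 225, 245) = #fce1f5.
An 82% tint moves each channel 82% toward 255:
  R: 252 + 2.46 = 254.46 → 254
  G: 225 + 0.82×(255−225) = 225 + 24.6 = 249.6 → 250
  B: 245 + 8.2 = 253.2 → 253
rgb(254, 250, 253) = #fefafd.

#fefafd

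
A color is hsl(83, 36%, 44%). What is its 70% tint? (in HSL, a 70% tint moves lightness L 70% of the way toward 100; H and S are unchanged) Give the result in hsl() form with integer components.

L moves 70% from 44 toward 100: 44 + 39.2 = 83.2 → 83.
H and S are unchanged.

hsl(83, 36%, 83%)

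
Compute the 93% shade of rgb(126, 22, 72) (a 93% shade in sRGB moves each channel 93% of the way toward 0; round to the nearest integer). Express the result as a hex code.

Per channel, c → c + 0.93(0 − c):
  R: 126 + 0.93×(0−126) = 126 − 117.18 = 8.82 → 9
  G: 22 + 0.93×(0−22) = 22 − 20.46 = 1.54 → 2
  B: 72 − 66.96 = 5.04 → 5
rgb(9, 2, 5) = #090205.

#090205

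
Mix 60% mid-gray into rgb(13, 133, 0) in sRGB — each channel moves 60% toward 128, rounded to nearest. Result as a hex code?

#52824d

Per channel, c → c + 0.6(128 − c):
  R: 13 + 0.6×(128−13) = 13 + 69 = 82 → 82
  G: 133 − 3 = 130 → 130
  B: 0 + 0.6×(128−0) = 0 + 76.8 = 76.8 → 77
rgb(82, 130, 77) = #52824d.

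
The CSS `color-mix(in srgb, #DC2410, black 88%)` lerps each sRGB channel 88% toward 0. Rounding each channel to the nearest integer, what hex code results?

#1A0402

#DC2410 is rgb(220, 36, 16).
Lerp each channel 88% toward 0:
  R: 220 − 193.6 = 26.4 → 26
  G: 36 + 0.88×(0−36) = 36 − 31.68 = 4.32 → 4
  B: 16 − 14.08 = 1.92 → 2
rgb(26, 4, 2) = #1A0402.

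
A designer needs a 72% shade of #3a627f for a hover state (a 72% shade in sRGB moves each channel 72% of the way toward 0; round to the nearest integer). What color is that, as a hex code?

#3a627f is rgb(58, 98, 127).
A 72% shade moves each channel 72% toward 0:
  R: 58 − 41.76 = 16.24 → 16
  G: 98 + 0.72×(0−98) = 98 − 70.56 = 27.44 → 27
  B: 127 + 0.72×(0−127) = 127 − 91.44 = 35.56 → 36
rgb(16, 27, 36) = #101b24.

#101b24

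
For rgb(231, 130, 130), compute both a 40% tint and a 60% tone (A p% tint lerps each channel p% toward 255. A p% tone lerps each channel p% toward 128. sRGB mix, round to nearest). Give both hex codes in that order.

40% tint:
  R: 231 + 9.6 = 240.6 → 241
  G: 130 + 0.4×(255−130) = 130 + 50 = 180 → 180
  B: 130 + 0.4×(255−130) = 130 + 50 = 180 → 180
  → #f1b4b4
60% tone:
  R: 231 − 61.8 = 169.2 → 169
  G: 130 − 1.2 = 128.8 → 129
  B: 130 − 1.2 = 128.8 → 129
  → #a98181

#f1b4b4, #a98181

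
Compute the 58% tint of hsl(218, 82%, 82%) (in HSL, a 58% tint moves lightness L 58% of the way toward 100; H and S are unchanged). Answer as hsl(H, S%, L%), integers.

hsl(218, 82%, 92%)

L moves 58% from 82 toward 100: 82 + 10.44 = 92.44 → 92.
H and S are unchanged.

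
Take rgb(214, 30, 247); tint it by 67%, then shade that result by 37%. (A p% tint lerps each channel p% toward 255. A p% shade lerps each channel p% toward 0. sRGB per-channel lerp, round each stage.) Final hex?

A 67% tint moves each channel 67% toward 255:
  R: 214 + 27.47 = 241.47 → 241
  G: 30 + 0.67×(255−30) = 30 + 150.75 = 180.75 → 181
  B: 247 + 0.67×(255−247) = 247 + 5.36 = 252.36 → 252
After the tint: rgb(241, 181, 252) = #F1B5FC.
A 37% shade moves each channel 37% toward 0:
  R: 241 − 89.17 = 151.83 → 152
  G: 181 + 0.37×(0−181) = 181 − 66.97 = 114.03 → 114
  B: 252 + 0.37×(0−252) = 252 − 93.24 = 158.76 → 159
rgb(152, 114, 159) = #98729F.

#98729F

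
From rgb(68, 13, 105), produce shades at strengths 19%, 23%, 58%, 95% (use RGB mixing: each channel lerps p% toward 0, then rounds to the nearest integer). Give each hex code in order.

19%: (68 − 12.92 = 55.08→55, 13 − 2.47 = 10.53→11, 105 − 19.95 = 85.05→85) → #370B55
23%: (68 − 15.64 = 52.36→52, 13 − 2.99 = 10.01→10, 105 − 24.15 = 80.85→81) → #340A51
58%: (68 − 39.44 = 28.56→29, 13 − 7.54 = 5.46→5, 105 − 60.9 = 44.1→44) → #1D052C
95%: (68 − 64.6 = 3.4→3, 13 − 12.35 = 0.65→1, 105 − 99.75 = 5.25→5) → #030105

#370B55, #340A51, #1D052C, #030105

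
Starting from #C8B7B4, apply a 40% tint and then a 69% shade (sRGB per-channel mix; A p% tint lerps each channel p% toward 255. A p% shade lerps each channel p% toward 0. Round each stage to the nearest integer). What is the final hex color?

#454241

#C8B7B4 is rgb(200, 183, 180).
A 40% tint moves each channel 40% toward 255:
  R: 200 + 22 = 222 → 222
  G: 183 + 0.4×(255−183) = 183 + 28.8 = 211.8 → 212
  B: 180 + 0.4×(255−180) = 180 + 30 = 210 → 210
After the tint: rgb(222, 212, 210) = #DED4D2.
Lerp each channel 69% toward 0:
  R: 222 + 0.69×(0−222) = 222 − 153.18 = 68.82 → 69
  G: 212 − 146.28 = 65.72 → 66
  B: 210 − 144.9 = 65.1 → 65
rgb(69, 66, 65) = #454241.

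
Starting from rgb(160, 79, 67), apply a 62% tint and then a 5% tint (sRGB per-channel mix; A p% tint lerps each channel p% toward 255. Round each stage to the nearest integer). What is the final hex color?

#DDBFBC

Lerp each channel 62% toward 255:
  R: 160 + 0.62×(255−160) = 160 + 58.9 = 218.9 → 219
  G: 79 + 109.12 = 188.12 → 188
  B: 67 + 0.62×(255−67) = 67 + 116.56 = 183.56 → 184
After the tint: rgb(219, 188, 184) = #DBBCB8.
Lerp each channel 5% toward 255:
  R: 219 + 0.05×(255−219) = 219 + 1.8 = 220.8 → 221
  G: 188 + 0.05×(255−188) = 188 + 3.35 = 191.35 → 191
  B: 184 + 0.05×(255−184) = 184 + 3.55 = 187.55 → 188
rgb(221, 191, 188) = #DDBFBC.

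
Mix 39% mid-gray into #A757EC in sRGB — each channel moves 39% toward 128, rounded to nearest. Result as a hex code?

#A757EC is rgb(167, 87, 236).
Lerp each channel 39% toward 128:
  R: 167 − 15.21 = 151.79 → 152
  G: 87 + 15.99 = 102.99 → 103
  B: 236 + 0.39×(128−236) = 236 − 42.12 = 193.88 → 194
rgb(152, 103, 194) = #9867C2.

#9867C2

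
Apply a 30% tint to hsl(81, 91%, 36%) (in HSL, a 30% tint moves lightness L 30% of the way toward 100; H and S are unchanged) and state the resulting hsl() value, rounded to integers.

L moves 30% from 36 toward 100: 36 + 19.2 = 55.2 → 55.
H and S are unchanged.

hsl(81, 91%, 55%)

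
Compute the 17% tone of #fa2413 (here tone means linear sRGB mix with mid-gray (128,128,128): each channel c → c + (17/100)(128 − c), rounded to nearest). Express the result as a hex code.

#e53426

#fa2413 is rgb(250, 36, 19).
Lerp each channel 17% toward 128:
  R: 250 − 20.74 = 229.26 → 229
  G: 36 + 0.17×(128−36) = 36 + 15.64 = 51.64 → 52
  B: 19 + 0.17×(128−19) = 19 + 18.53 = 37.53 → 38
rgb(229, 52, 38) = #e53426.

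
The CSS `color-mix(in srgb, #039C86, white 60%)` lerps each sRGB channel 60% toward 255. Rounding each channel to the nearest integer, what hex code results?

#039C86 is rgb(3, 156, 134).
Lerp each channel 60% toward 255:
  R: 3 + 0.6×(255−3) = 3 + 151.2 = 154.2 → 154
  G: 156 + 0.6×(255−156) = 156 + 59.4 = 215.4 → 215
  B: 134 + 0.6×(255−134) = 134 + 72.6 = 206.6 → 207
rgb(154, 215, 207) = #9AD7CF.

#9AD7CF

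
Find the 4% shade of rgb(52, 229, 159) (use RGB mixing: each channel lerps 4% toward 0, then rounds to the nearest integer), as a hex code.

#32DC99

Lerp each channel 4% toward 0:
  R: 52 − 2.08 = 49.92 → 50
  G: 229 − 9.16 = 219.84 → 220
  B: 159 + 0.04×(0−159) = 159 − 6.36 = 152.64 → 153
rgb(50, 220, 153) = #32DC99.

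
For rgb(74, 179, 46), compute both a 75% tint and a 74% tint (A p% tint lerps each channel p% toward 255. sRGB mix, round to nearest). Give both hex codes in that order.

75% tint:
  R: 74 + 0.75×(255−74) = 74 + 135.75 = 209.75 → 210
  G: 179 + 0.75×(255−179) = 179 + 57 = 236 → 236
  B: 46 + 0.75×(255−46) = 46 + 156.75 = 202.75 → 203
  → #d2eccb
74% tint:
  R: 74 + 0.74×(255−74) = 74 + 133.94 = 207.94 → 208
  G: 179 + 0.74×(255−179) = 179 + 56.24 = 235.24 → 235
  B: 46 + 0.74×(255−46) = 46 + 154.66 = 200.66 → 201
  → #d0ebc9

#d2eccb, #d0ebc9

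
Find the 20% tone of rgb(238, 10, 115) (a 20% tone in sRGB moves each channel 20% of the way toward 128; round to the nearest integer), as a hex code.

#D82276

Lerp each channel 20% toward 128:
  R: 238 + 0.2×(128−238) = 238 − 22 = 216 → 216
  G: 10 + 0.2×(128−10) = 10 + 23.6 = 33.6 → 34
  B: 115 + 0.2×(128−115) = 115 + 2.6 = 117.6 → 118
rgb(216, 34, 118) = #D82276.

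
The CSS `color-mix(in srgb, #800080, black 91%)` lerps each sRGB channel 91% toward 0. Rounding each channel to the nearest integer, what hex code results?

#800080 is rgb(128, 0, 128).
A 91% shade moves each channel 91% toward 0:
  R: 128 − 116.48 = 11.52 → 12
  G: 0 + 0 = 0 → 0
  B: 128 + 0.91×(0−128) = 128 − 116.48 = 11.52 → 12
rgb(12, 0, 12) = #0c000c.

#0c000c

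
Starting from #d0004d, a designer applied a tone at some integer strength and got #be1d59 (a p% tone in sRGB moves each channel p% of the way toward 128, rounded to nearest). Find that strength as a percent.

#d0004d is rgb(208, 0, 77); #be1d59 is rgb(190, 29, 89).
On the G channel (widest range): 29 ≈ 0 + (p/100)(128 − 0), so p ≈ 100×(29 − 0)/(128 − 0) = 2900/128 = 22.66.
p = 23 reproduces all three channels after rounding.

23%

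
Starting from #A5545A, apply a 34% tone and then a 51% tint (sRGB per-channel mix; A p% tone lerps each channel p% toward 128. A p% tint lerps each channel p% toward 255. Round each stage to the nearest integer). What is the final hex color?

#CDB3B5

#A5545A is rgb(165, 84, 90).
Lerp each channel 34% toward 128:
  R: 165 − 12.58 = 152.42 → 152
  G: 84 + 14.96 = 98.96 → 99
  B: 90 + 0.34×(128−90) = 90 + 12.92 = 102.92 → 103
After the tone: rgb(152, 99, 103) = #986367.
A 51% tint moves each channel 51% toward 255:
  R: 152 + 52.53 = 204.53 → 205
  G: 99 + 0.51×(255−99) = 99 + 79.56 = 178.56 → 179
  B: 103 + 0.51×(255−103) = 103 + 77.52 = 180.52 → 181
rgb(205, 179, 181) = #CDB3B5.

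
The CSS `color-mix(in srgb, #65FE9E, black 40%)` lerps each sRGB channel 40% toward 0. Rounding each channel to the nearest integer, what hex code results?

#3D985F

#65FE9E is rgb(101, 254, 158).
A 40% shade moves each channel 40% toward 0:
  R: 101 + 0.4×(0−101) = 101 − 40.4 = 60.6 → 61
  G: 254 − 101.6 = 152.4 → 152
  B: 158 + 0.4×(0−158) = 158 − 63.2 = 94.8 → 95
rgb(61, 152, 95) = #3D985F.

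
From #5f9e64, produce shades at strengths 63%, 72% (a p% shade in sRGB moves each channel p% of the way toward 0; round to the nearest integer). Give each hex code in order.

#5f9e64 is rgb(95, 158, 100).
63%: (95 − 59.85 = 35.15→35, 158 − 99.54 = 58.46→58, 100 − 63 = 37→37) → #233a25
72%: (95 − 68.4 = 26.6→27, 158 − 113.76 = 44.24→44, 100 − 72 = 28→28) → #1b2c1c

#233a25, #1b2c1c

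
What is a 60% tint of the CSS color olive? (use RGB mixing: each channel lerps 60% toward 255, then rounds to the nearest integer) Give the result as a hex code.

CSS olive is rgb(128, 128, 0).
Lerp each channel 60% toward 255:
  R: 128 + 0.6×(255−128) = 128 + 76.2 = 204.2 → 204
  G: 128 + 76.2 = 204.2 → 204
  B: 0 + 0.6×(255−0) = 0 + 153 = 153 → 153
rgb(204, 204, 153) = #CCCC99.

#CCCC99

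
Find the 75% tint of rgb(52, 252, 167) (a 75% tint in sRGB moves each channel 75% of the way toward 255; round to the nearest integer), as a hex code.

#CCFEE9

A 75% tint moves each channel 75% toward 255:
  R: 52 + 0.75×(255−52) = 52 + 152.25 = 204.25 → 204
  G: 252 + 0.75×(255−252) = 252 + 2.25 = 254.25 → 254
  B: 167 + 66 = 233 → 233
rgb(204, 254, 233) = #CCFEE9.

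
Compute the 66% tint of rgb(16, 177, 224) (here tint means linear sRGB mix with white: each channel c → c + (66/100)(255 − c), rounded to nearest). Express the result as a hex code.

Per channel, c → c + 0.66(255 − c):
  R: 16 + 0.66×(255−16) = 16 + 157.74 = 173.74 → 174
  G: 177 + 0.66×(255−177) = 177 + 51.48 = 228.48 → 228
  B: 224 + 0.66×(255−224) = 224 + 20.46 = 244.46 → 244
rgb(174, 228, 244) = #AEE4F4.

#AEE4F4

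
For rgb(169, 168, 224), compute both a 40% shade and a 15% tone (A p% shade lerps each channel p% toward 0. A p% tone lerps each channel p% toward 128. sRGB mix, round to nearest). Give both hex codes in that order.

#656586, #A3A2D2

40% shade:
  R: 169 − 67.6 = 101.4 → 101
  G: 168 + 0.4×(0−168) = 168 − 67.2 = 100.8 → 101
  B: 224 − 89.6 = 134.4 → 134
  → #656586
15% tone:
  R: 169 − 6.15 = 162.85 → 163
  G: 168 + 0.15×(128−168) = 168 − 6 = 162 → 162
  B: 224 − 14.4 = 209.6 → 210
  → #A3A2D2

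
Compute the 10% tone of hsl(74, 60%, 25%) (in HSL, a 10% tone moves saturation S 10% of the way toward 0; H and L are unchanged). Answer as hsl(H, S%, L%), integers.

S moves 10% from 60 toward 0: 60 − 6 = 54 → 54.
H and L are unchanged.

hsl(74, 54%, 25%)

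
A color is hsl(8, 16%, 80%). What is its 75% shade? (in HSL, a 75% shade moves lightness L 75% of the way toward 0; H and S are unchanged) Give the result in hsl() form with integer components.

hsl(8, 16%, 20%)

L moves 75% from 80 toward 0: 80 − 60 = 20 → 20.
H and S are unchanged.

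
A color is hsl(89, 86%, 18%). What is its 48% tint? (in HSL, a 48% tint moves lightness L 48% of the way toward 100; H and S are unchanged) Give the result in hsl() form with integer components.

L moves 48% from 18 toward 100: 18 + 39.36 = 57.36 → 57.
H and S are unchanged.

hsl(89, 86%, 57%)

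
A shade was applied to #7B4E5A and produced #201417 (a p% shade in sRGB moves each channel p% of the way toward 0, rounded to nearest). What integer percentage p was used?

#7B4E5A is rgb(123, 78, 90); #201417 is rgb(32, 20, 23).
On the R channel (widest range): 32 ≈ 123 + (p/100)(0 − 123), so p ≈ 100×(32 − 123)/(0 − 123) = -9100/-123 = 73.98.
p = 74 reproduces all three channels after rounding.

74%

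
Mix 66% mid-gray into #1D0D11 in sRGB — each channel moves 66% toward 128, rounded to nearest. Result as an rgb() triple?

#1D0D11 is rgb(29, 13, 17).
A 66% tone moves each channel 66% toward 128:
  R: 29 + 0.66×(128−29) = 29 + 65.34 = 94.34 → 94
  G: 13 + 75.9 = 88.9 → 89
  B: 17 + 0.66×(128−17) = 17 + 73.26 = 90.26 → 90

rgb(94, 89, 90)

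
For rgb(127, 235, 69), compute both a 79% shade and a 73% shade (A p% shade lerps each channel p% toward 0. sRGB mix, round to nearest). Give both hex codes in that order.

#1B310E, #223F13

79% shade:
  R: 127 − 100.33 = 26.67 → 27
  G: 235 − 185.65 = 49.35 → 49
  B: 69 − 54.51 = 14.49 → 14
  → #1B310E
73% shade:
  R: 127 + 0.73×(0−127) = 127 − 92.71 = 34.29 → 34
  G: 235 − 171.55 = 63.45 → 63
  B: 69 + 0.73×(0−69) = 69 − 50.37 = 18.63 → 19
  → #223F13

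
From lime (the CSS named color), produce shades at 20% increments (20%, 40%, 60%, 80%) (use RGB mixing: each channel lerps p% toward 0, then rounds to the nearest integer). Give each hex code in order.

#00cc00, #009900, #006600, #003300

CSS lime is rgb(0, 255, 0).
20%: (0→0, 255 − 51 = 204→204, 0→0) → #00cc00
40%: (0→0, 255 − 102 = 153→153, 0→0) → #009900
60%: (0→0, 255 − 153 = 102→102, 0→0) → #006600
80%: (0→0, 255 − 204 = 51→51, 0→0) → #003300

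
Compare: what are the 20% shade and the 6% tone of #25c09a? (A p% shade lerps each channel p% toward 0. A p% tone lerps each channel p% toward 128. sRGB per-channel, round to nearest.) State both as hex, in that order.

#25c09a is rgb(37, 192, 154).
20% shade:
  R: 37 − 7.4 = 29.6 → 30
  G: 192 − 38.4 = 153.6 → 154
  B: 154 + 0.2×(0−154) = 154 − 30.8 = 123.2 → 123
  → #1e9a7b
6% tone:
  R: 37 + 0.06×(128−37) = 37 + 5.46 = 42.46 → 42
  G: 192 − 3.84 = 188.16 → 188
  B: 154 + 0.06×(128−154) = 154 − 1.56 = 152.44 → 152
  → #2abc98

#1e9a7b, #2abc98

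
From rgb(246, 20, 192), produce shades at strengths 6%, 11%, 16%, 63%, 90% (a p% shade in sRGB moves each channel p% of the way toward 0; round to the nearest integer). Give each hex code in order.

#E713B4, #DB12AB, #CF11A1, #5B0747, #190213

6%: (246 − 14.76 = 231.24→231, 20 − 1.2 = 18.8→19, 192 − 11.52 = 180.48→180) → #E713B4
11%: (246 − 27.06 = 218.94→219, 20 − 2.2 = 17.8→18, 192 − 21.12 = 170.88→171) → #DB12AB
16%: (246 − 39.36 = 206.64→207, 20 − 3.2 = 16.8→17, 192 − 30.72 = 161.28→161) → #CF11A1
63%: (246 − 154.98 = 91.02→91, 20 − 12.6 = 7.4→7, 192 − 120.96 = 71.04→71) → #5B0747
90%: (246 − 221.4 = 24.6→25, 20 − 18 = 2→2, 192 − 172.8 = 19.2→19) → #190213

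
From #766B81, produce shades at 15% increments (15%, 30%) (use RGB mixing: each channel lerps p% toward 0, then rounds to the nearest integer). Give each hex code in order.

#645B6E, #534B5A

#766B81 is rgb(118, 107, 129).
15%: (118 − 17.7 = 100.3→100, 107 − 16.05 = 90.95→91, 129 − 19.35 = 109.65→110) → #645B6E
30%: (118 − 35.4 = 82.6→83, 107 − 32.1 = 74.9→75, 129 − 38.7 = 90.3→90) → #534B5A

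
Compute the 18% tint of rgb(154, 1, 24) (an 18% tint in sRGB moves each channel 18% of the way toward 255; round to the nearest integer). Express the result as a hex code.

#ac2f42

An 18% tint moves each channel 18% toward 255:
  R: 154 + 18.18 = 172.18 → 172
  G: 1 + 45.72 = 46.72 → 47
  B: 24 + 0.18×(255−24) = 24 + 41.58 = 65.58 → 66
rgb(172, 47, 66) = #ac2f42.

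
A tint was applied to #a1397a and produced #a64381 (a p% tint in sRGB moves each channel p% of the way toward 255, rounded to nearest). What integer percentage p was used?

5%

#a1397a is rgb(161, 57, 122); #a64381 is rgb(166, 67, 129).
On the G channel (widest range): 67 ≈ 57 + (p/100)(255 − 57), so p ≈ 100×(67 − 57)/(255 − 57) = 1000/198 = 5.05.
p = 5 reproduces all three channels after rounding.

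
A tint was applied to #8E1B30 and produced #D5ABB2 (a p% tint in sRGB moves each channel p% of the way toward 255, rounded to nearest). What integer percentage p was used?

63%

#8E1B30 is rgb(142, 27, 48); #D5ABB2 is rgb(213, 171, 178).
On the G channel (widest range): 171 ≈ 27 + (p/100)(255 − 27), so p ≈ 100×(171 − 27)/(255 − 27) = 14400/228 = 63.16.
p = 63 reproduces all three channels after rounding.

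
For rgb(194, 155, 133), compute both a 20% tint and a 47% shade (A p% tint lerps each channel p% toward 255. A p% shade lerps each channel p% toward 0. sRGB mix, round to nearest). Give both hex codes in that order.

20% tint:
  R: 194 + 0.2×(255−194) = 194 + 12.2 = 206.2 → 206
  G: 155 + 0.2×(255−155) = 155 + 20 = 175 → 175
  B: 133 + 0.2×(255−133) = 133 + 24.4 = 157.4 → 157
  → #ceaf9d
47% shade:
  R: 194 + 0.47×(0−194) = 194 − 91.18 = 102.82 → 103
  G: 155 + 0.47×(0−155) = 155 − 72.85 = 82.15 → 82
  B: 133 + 0.47×(0−133) = 133 − 62.51 = 70.49 → 70
  → #675246

#ceaf9d, #675246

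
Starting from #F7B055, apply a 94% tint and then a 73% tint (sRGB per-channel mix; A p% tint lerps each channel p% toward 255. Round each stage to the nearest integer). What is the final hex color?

#F7B055 is rgb(247, 176, 85).
Per channel, c → c + 0.94(255 − c):
  R: 247 + 7.52 = 254.52 → 255
  G: 176 + 0.94×(255−176) = 176 + 74.26 = 250.26 → 250
  B: 85 + 159.8 = 244.8 → 245
After the tint: rgb(255, 250, 245) = #FFFAF5.
Lerp each channel 73% toward 255:
  R: 255 + 0 = 255 → 255
  G: 250 + 0.73×(255−250) = 250 + 3.65 = 253.65 → 254
  B: 245 + 7.3 = 252.3 → 252
rgb(255, 254, 252) = #FFFEFC.

#FFFEFC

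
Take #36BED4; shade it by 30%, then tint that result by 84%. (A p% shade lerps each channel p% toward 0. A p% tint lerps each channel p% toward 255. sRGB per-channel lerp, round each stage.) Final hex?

#36BED4 is rgb(54, 190, 212).
Lerp each channel 30% toward 0:
  R: 54 + 0.3×(0−54) = 54 − 16.2 = 37.8 → 38
  G: 190 + 0.3×(0−190) = 190 − 57 = 133 → 133
  B: 212 + 0.3×(0−212) = 212 − 63.6 = 148.4 → 148
After the shade: rgb(38, 133, 148) = #268594.
An 84% tint moves each channel 84% toward 255:
  R: 38 + 0.84×(255−38) = 38 + 182.28 = 220.28 → 220
  G: 133 + 0.84×(255−133) = 133 + 102.48 = 235.48 → 235
  B: 148 + 89.88 = 237.88 → 238
rgb(220, 235, 238) = #DCEBEE.

#DCEBEE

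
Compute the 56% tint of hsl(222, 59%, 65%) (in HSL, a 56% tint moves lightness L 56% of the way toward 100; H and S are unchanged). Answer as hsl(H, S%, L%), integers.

hsl(222, 59%, 85%)

L moves 56% from 65 toward 100: 65 + 19.6 = 84.6 → 85.
H and S are unchanged.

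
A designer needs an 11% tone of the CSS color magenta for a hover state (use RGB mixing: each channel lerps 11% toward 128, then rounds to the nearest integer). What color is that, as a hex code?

#f10ef1

CSS magenta is rgb(255, 0, 255).
An 11% tone moves each channel 11% toward 128:
  R: 255 + 0.11×(128−255) = 255 − 13.97 = 241.03 → 241
  G: 0 + 0.11×(128−0) = 0 + 14.08 = 14.08 → 14
  B: 255 + 0.11×(128−255) = 255 − 13.97 = 241.03 → 241
rgb(241, 14, 241) = #f10ef1.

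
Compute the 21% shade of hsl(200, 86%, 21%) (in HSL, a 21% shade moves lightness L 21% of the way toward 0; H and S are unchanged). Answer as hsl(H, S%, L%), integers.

L moves 21% from 21 toward 0: 21 − 4.41 = 16.59 → 17.
H and S are unchanged.

hsl(200, 86%, 17%)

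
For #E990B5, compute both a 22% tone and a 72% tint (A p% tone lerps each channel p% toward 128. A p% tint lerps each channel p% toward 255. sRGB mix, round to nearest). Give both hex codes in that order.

#D28CA9, #F9E0EA

#E990B5 is rgb(233, 144, 181).
22% tone:
  R: 233 − 23.1 = 209.9 → 210
  G: 144 + 0.22×(128−144) = 144 − 3.52 = 140.48 → 140
  B: 181 + 0.22×(128−181) = 181 − 11.66 = 169.34 → 169
  → #D28CA9
72% tint:
  R: 233 + 0.72×(255−233) = 233 + 15.84 = 248.84 → 249
  G: 144 + 79.92 = 223.92 → 224
  B: 181 + 53.28 = 234.28 → 234
  → #F9E0EA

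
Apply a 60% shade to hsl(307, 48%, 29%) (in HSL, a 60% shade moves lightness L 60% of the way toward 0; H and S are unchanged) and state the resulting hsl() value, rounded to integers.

hsl(307, 48%, 12%)

L moves 60% from 29 toward 0: 29 − 17.4 = 11.6 → 12.
H and S are unchanged.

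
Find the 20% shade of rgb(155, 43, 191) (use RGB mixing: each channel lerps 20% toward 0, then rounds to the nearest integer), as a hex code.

Lerp each channel 20% toward 0:
  R: 155 − 31 = 124 → 124
  G: 43 + 0.2×(0−43) = 43 − 8.6 = 34.4 → 34
  B: 191 + 0.2×(0−191) = 191 − 38.2 = 152.8 → 153
rgb(124, 34, 153) = #7C2299.

#7C2299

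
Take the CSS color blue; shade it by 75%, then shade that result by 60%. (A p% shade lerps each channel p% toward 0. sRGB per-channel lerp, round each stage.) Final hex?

CSS blue is rgb(0, 0, 255).
Lerp each channel 75% toward 0:
  R: 0 + 0.75×(0−0) = 0 + 0 = 0 → 0
  G: 0 + 0.75×(0−0) = 0 + 0 = 0 → 0
  B: 255 + 0.75×(0−255) = 255 − 191.25 = 63.75 → 64
After the shade: rgb(0, 0, 64) = #000040.
Per channel, c → c + 0.6(0 − c):
  R: 0 + 0 = 0 → 0
  G: 0 + 0 = 0 → 0
  B: 64 + 0.6×(0−64) = 64 − 38.4 = 25.6 → 26
rgb(0, 0, 26) = #00001A.

#00001A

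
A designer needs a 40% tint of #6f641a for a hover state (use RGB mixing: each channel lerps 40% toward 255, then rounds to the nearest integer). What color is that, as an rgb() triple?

rgb(169, 162, 118)

#6f641a is rgb(111, 100, 26).
Per channel, c → c + 0.4(255 − c):
  R: 111 + 0.4×(255−111) = 111 + 57.6 = 168.6 → 169
  G: 100 + 62 = 162 → 162
  B: 26 + 0.4×(255−26) = 26 + 91.6 = 117.6 → 118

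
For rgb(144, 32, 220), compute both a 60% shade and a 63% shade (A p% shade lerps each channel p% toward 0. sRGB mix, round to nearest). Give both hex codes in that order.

#3A0D58, #350C51

60% shade:
  R: 144 + 0.6×(0−144) = 144 − 86.4 = 57.6 → 58
  G: 32 + 0.6×(0−32) = 32 − 19.2 = 12.8 → 13
  B: 220 − 132 = 88 → 88
  → #3A0D58
63% shade:
  R: 144 − 90.72 = 53.28 → 53
  G: 32 + 0.63×(0−32) = 32 − 20.16 = 11.84 → 12
  B: 220 + 0.63×(0−220) = 220 − 138.6 = 81.4 → 81
  → #350C51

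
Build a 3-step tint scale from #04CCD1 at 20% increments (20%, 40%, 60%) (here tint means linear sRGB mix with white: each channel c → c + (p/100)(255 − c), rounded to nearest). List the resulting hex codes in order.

#36D6DA, #68E0E3, #9BEBED

#04CCD1 is rgb(4, 204, 209).
20%: (4 + 50.2 = 54.2→54, 204 + 10.2 = 214.2→214, 209 + 9.2 = 218.2→218) → #36D6DA
40%: (4 + 100.4 = 104.4→104, 204 + 20.4 = 224.4→224, 209 + 18.4 = 227.4→227) → #68E0E3
60%: (4 + 150.6 = 154.6→155, 204 + 30.6 = 234.6→235, 209 + 27.6 = 236.6→237) → #9BEBED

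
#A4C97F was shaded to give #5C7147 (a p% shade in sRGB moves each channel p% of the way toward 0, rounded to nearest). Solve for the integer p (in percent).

#A4C97F is rgb(164, 201, 127); #5C7147 is rgb(92, 113, 71).
On the G channel (widest range): 113 ≈ 201 + (p/100)(0 − 201), so p ≈ 100×(113 − 201)/(0 − 201) = -8800/-201 = 43.78.
p = 44 reproduces all three channels after rounding.

44%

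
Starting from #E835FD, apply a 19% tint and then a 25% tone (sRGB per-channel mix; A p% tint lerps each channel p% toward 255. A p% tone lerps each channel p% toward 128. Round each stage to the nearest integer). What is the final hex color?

#E835FD is rgb(232, 53, 253).
A 19% tint moves each channel 19% toward 255:
  R: 232 + 0.19×(255−232) = 232 + 4.37 = 236.37 → 236
  G: 53 + 0.19×(255−53) = 53 + 38.38 = 91.38 → 91
  B: 253 + 0.38 = 253.38 → 253
After the tint: rgb(236, 91, 253) = #EC5BFD.
A 25% tone moves each channel 25% toward 128:
  R: 236 + 0.25×(128−236) = 236 − 27 = 209 → 209
  G: 91 + 0.25×(128−91) = 91 + 9.25 = 100.25 → 100
  B: 253 + 0.25×(128−253) = 253 − 31.25 = 221.75 → 222
rgb(209, 100, 222) = #D164DE.

#D164DE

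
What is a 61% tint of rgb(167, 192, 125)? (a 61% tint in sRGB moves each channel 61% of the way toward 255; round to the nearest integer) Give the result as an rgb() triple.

Lerp each channel 61% toward 255:
  R: 167 + 0.61×(255−167) = 167 + 53.68 = 220.68 → 221
  G: 192 + 0.61×(255−192) = 192 + 38.43 = 230.43 → 230
  B: 125 + 79.3 = 204.3 → 204

rgb(221, 230, 204)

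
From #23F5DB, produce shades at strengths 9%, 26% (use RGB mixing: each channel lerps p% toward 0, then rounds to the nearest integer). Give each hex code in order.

#20DFC7, #1AB5A2

#23F5DB is rgb(35, 245, 219).
9%: (35 − 3.15 = 31.85→32, 245 − 22.05 = 222.95→223, 219 − 19.71 = 199.29→199) → #20DFC7
26%: (35 − 9.1 = 25.9→26, 245 − 63.7 = 181.3→181, 219 − 56.94 = 162.06→162) → #1AB5A2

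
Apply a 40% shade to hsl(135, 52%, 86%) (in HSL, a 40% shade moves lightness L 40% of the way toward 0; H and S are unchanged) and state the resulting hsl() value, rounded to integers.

hsl(135, 52%, 52%)

L moves 40% from 86 toward 0: 86 − 34.4 = 51.6 → 52.
H and S are unchanged.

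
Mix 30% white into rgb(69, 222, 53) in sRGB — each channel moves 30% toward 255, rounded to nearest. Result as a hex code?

#7de872

Per channel, c → c + 0.3(255 − c):
  R: 69 + 55.8 = 124.8 → 125
  G: 222 + 9.9 = 231.9 → 232
  B: 53 + 0.3×(255−53) = 53 + 60.6 = 113.6 → 114
rgb(125, 232, 114) = #7de872.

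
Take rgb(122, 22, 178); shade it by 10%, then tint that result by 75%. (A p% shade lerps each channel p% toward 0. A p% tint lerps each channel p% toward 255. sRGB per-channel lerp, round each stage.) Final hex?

#dbc4e7

Per channel, c → c + 0.1(0 − c):
  R: 122 + 0.1×(0−122) = 122 − 12.2 = 109.8 → 110
  G: 22 − 2.2 = 19.8 → 20
  B: 178 − 17.8 = 160.2 → 160
After the shade: rgb(110, 20, 160) = #6e14a0.
Per channel, c → c + 0.75(255 − c):
  R: 110 + 108.75 = 218.75 → 219
  G: 20 + 176.25 = 196.25 → 196
  B: 160 + 71.25 = 231.25 → 231
rgb(219, 196, 231) = #dbc4e7.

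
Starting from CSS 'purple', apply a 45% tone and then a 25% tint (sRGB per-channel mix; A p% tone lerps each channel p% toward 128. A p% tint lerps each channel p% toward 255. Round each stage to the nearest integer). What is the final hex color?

CSS purple is rgb(128, 0, 128).
Lerp each channel 45% toward 128:
  R: 128 + 0 = 128 → 128
  G: 0 + 0.45×(128−0) = 0 + 57.6 = 57.6 → 58
  B: 128 + 0.45×(128−128) = 128 + 0 = 128 → 128
After the tone: rgb(128, 58, 128) = #803A80.
Lerp each channel 25% toward 255:
  R: 128 + 31.75 = 159.75 → 160
  G: 58 + 49.25 = 107.25 → 107
  B: 128 + 31.75 = 159.75 → 160
rgb(160, 107, 160) = #A06BA0.

#A06BA0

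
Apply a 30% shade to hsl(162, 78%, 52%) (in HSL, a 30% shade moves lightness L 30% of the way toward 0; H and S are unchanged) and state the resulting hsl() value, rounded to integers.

L moves 30% from 52 toward 0: 52 − 15.6 = 36.4 → 36.
H and S are unchanged.

hsl(162, 78%, 36%)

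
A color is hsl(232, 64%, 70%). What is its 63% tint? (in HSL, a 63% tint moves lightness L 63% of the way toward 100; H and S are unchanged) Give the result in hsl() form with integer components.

L moves 63% from 70 toward 100: 70 + 18.9 = 88.9 → 89.
H and S are unchanged.

hsl(232, 64%, 89%)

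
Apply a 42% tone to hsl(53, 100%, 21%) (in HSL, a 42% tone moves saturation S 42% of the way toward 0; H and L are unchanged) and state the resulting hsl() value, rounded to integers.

hsl(53, 58%, 21%)

S moves 42% from 100 toward 0: 100 − 42 = 58 → 58.
H and L are unchanged.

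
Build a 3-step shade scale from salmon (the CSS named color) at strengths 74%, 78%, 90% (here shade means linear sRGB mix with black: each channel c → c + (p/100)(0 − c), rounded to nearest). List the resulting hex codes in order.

#41211e, #371c19, #190d0b

CSS salmon is rgb(250, 128, 114).
74%: (250 − 185 = 65→65, 128 − 94.72 = 33.28→33, 114 − 84.36 = 29.64→30) → #41211e
78%: (250 − 195 = 55→55, 128 − 99.84 = 28.16→28, 114 − 88.92 = 25.08→25) → #371c19
90%: (250 − 225 = 25→25, 128 − 115.2 = 12.8→13, 114 − 102.6 = 11.4→11) → #190d0b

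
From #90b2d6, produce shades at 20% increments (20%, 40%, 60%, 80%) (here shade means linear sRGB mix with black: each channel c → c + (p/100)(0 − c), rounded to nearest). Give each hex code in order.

#738eab, #566b80, #3a4756, #1d242b

#90b2d6 is rgb(144, 178, 214).
20%: (144 − 28.8 = 115.2→115, 178 − 35.6 = 142.4→142, 214 − 42.8 = 171.2→171) → #738eab
40%: (144 − 57.6 = 86.4→86, 178 − 71.2 = 106.8→107, 214 − 85.6 = 128.4→128) → #566b80
60%: (144 − 86.4 = 57.6→58, 178 − 106.8 = 71.2→71, 214 − 128.4 = 85.6→86) → #3a4756
80%: (144 − 115.2 = 28.8→29, 178 − 142.4 = 35.6→36, 214 − 171.2 = 42.8→43) → #1d242b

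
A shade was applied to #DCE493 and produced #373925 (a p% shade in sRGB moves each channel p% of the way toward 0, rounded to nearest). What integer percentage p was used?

75%

#DCE493 is rgb(220, 228, 147); #373925 is rgb(55, 57, 37).
On the G channel (widest range): 57 ≈ 228 + (p/100)(0 − 228), so p ≈ 100×(57 − 228)/(0 − 228) = -17100/-228 = 75.00.
p = 75 reproduces all three channels after rounding.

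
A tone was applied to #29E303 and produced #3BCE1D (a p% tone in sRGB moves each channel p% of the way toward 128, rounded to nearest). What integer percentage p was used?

21%

#29E303 is rgb(41, 227, 3); #3BCE1D is rgb(59, 206, 29).
On the B channel (widest range): 29 ≈ 3 + (p/100)(128 − 3), so p ≈ 100×(29 − 3)/(128 − 3) = 2600/125 = 20.80.
p = 21 reproduces all three channels after rounding.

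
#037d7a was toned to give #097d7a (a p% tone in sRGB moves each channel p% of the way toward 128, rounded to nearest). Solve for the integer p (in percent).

5%

#037d7a is rgb(3, 125, 122); #097d7a is rgb(9, 125, 122).
On the R channel (widest range): 9 ≈ 3 + (p/100)(128 − 3), so p ≈ 100×(9 − 3)/(128 − 3) = 600/125 = 4.80.
p = 5 reproduces all three channels after rounding.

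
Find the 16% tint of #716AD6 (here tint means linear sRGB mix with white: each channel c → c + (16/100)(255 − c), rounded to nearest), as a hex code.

#716AD6 is rgb(113, 106, 214).
A 16% tint moves each channel 16% toward 255:
  R: 113 + 0.16×(255−113) = 113 + 22.72 = 135.72 → 136
  G: 106 + 0.16×(255−106) = 106 + 23.84 = 129.84 → 130
  B: 214 + 6.56 = 220.56 → 221
rgb(136, 130, 221) = #8882DD.

#8882DD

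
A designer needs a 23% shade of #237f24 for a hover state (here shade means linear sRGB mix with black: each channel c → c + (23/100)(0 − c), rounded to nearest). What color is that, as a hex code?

#237f24 is rgb(35, 127, 36).
A 23% shade moves each channel 23% toward 0:
  R: 35 − 8.05 = 26.95 → 27
  G: 127 − 29.21 = 97.79 → 98
  B: 36 + 0.23×(0−36) = 36 − 8.28 = 27.72 → 28
rgb(27, 98, 28) = #1b621c.

#1b621c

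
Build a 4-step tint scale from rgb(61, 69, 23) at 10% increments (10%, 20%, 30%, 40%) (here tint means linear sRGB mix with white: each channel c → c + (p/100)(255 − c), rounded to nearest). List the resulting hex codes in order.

#50582E, #646A45, #777D5D, #8B8F74

10%: (61 + 19.4 = 80.4→80, 69 + 18.6 = 87.6→88, 23 + 23.2 = 46.2→46) → #50582E
20%: (61 + 38.8 = 99.8→100, 69 + 37.2 = 106.2→106, 23 + 46.4 = 69.4→69) → #646A45
30%: (61 + 58.2 = 119.2→119, 69 + 55.8 = 124.8→125, 23 + 69.6 = 92.6→93) → #777D5D
40%: (61 + 77.6 = 138.6→139, 69 + 74.4 = 143.4→143, 23 + 92.8 = 115.8→116) → #8B8F74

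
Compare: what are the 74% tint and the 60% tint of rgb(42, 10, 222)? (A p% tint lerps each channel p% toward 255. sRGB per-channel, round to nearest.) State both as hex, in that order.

#c8bff6, #aa9df2

74% tint:
  R: 42 + 0.74×(255−42) = 42 + 157.62 = 199.62 → 200
  G: 10 + 0.74×(255−10) = 10 + 181.3 = 191.3 → 191
  B: 222 + 0.74×(255−222) = 222 + 24.42 = 246.42 → 246
  → #c8bff6
60% tint:
  R: 42 + 0.6×(255−42) = 42 + 127.8 = 169.8 → 170
  G: 10 + 147 = 157 → 157
  B: 222 + 19.8 = 241.8 → 242
  → #aa9df2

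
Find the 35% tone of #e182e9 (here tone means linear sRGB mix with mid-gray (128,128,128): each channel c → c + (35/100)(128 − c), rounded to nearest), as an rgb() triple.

#e182e9 is rgb(225, 130, 233).
Per channel, c → c + 0.35(128 − c):
  R: 225 + 0.35×(128−225) = 225 − 33.95 = 191.05 → 191
  G: 130 + 0.35×(128−130) = 130 − 0.7 = 129.3 → 129
  B: 233 + 0.35×(128−233) = 233 − 36.75 = 196.25 → 196

rgb(191, 129, 196)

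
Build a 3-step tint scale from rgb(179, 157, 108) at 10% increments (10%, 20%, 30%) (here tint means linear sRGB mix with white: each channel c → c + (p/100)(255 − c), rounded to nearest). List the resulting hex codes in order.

10%: (179 + 7.6 = 186.6→187, 157 + 9.8 = 166.8→167, 108 + 14.7 = 122.7→123) → #BBA77B
20%: (179 + 15.2 = 194.2→194, 157 + 19.6 = 176.6→177, 108 + 29.4 = 137.4→137) → #C2B189
30%: (179 + 22.8 = 201.8→202, 157 + 29.4 = 186.4→186, 108 + 44.1 = 152.1→152) → #CABA98

#BBA77B, #C2B189, #CABA98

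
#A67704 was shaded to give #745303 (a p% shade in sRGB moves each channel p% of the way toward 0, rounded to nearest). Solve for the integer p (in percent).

#A67704 is rgb(166, 119, 4); #745303 is rgb(116, 83, 3).
On the R channel (widest range): 116 ≈ 166 + (p/100)(0 − 166), so p ≈ 100×(116 − 166)/(0 − 166) = -5000/-166 = 30.12.
p = 30 reproduces all three channels after rounding.

30%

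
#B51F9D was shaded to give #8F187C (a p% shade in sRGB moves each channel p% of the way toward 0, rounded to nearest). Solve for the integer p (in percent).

#B51F9D is rgb(181, 31, 157); #8F187C is rgb(143, 24, 124).
On the R channel (widest range): 143 ≈ 181 + (p/100)(0 − 181), so p ≈ 100×(143 − 181)/(0 − 181) = -3800/-181 = 20.99.
p = 21 reproduces all three channels after rounding.

21%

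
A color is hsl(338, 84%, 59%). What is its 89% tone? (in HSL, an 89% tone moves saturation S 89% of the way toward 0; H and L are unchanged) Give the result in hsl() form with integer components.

hsl(338, 9%, 59%)

S moves 89% from 84 toward 0: 84 − 74.76 = 9.24 → 9.
H and L are unchanged.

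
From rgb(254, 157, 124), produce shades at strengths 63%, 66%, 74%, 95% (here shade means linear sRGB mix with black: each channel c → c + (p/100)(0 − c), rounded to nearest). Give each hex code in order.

63%: (254 − 160.02 = 93.98→94, 157 − 98.91 = 58.09→58, 124 − 78.12 = 45.88→46) → #5E3A2E
66%: (254 − 167.64 = 86.36→86, 157 − 103.62 = 53.38→53, 124 − 81.84 = 42.16→42) → #56352A
74%: (254 − 187.96 = 66.04→66, 157 − 116.18 = 40.82→41, 124 − 91.76 = 32.24→32) → #422920
95%: (254 − 241.3 = 12.7→13, 157 − 149.15 = 7.85→8, 124 − 117.8 = 6.2→6) → #0D0806

#5E3A2E, #56352A, #422920, #0D0806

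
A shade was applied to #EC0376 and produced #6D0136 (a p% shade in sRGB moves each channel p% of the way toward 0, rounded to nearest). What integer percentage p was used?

54%

#EC0376 is rgb(236, 3, 118); #6D0136 is rgb(109, 1, 54).
On the R channel (widest range): 109 ≈ 236 + (p/100)(0 − 236), so p ≈ 100×(109 − 236)/(0 − 236) = -12700/-236 = 53.81.
p = 54 reproduces all three channels after rounding.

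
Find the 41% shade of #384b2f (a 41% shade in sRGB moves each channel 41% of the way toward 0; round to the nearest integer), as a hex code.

#384b2f is rgb(56, 75, 47).
Lerp each channel 41% toward 0:
  R: 56 − 22.96 = 33.04 → 33
  G: 75 − 30.75 = 44.25 → 44
  B: 47 − 19.27 = 27.73 → 28
rgb(33, 44, 28) = #212c1c.

#212c1c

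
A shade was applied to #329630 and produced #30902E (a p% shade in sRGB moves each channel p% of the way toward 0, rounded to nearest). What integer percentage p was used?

4%

#329630 is rgb(50, 150, 48); #30902E is rgb(48, 144, 46).
On the G channel (widest range): 144 ≈ 150 + (p/100)(0 − 150), so p ≈ 100×(144 − 150)/(0 − 150) = -600/-150 = 4.00.
p = 4 reproduces all three channels after rounding.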